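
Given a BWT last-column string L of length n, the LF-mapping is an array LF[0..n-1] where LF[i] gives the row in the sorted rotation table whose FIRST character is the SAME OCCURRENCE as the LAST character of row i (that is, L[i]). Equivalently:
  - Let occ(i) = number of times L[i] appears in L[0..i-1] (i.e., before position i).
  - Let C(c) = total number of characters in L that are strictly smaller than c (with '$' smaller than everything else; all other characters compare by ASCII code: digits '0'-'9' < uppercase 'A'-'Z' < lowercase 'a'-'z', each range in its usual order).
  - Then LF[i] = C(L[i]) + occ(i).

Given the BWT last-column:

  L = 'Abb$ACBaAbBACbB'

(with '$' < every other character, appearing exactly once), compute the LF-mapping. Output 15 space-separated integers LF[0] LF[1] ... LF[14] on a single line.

Answer: 1 11 12 0 2 8 5 10 3 13 6 4 9 14 7

Derivation:
Char counts: '$':1, 'A':4, 'B':3, 'C':2, 'a':1, 'b':4
C (first-col start): C('$')=0, C('A')=1, C('B')=5, C('C')=8, C('a')=10, C('b')=11
L[0]='A': occ=0, LF[0]=C('A')+0=1+0=1
L[1]='b': occ=0, LF[1]=C('b')+0=11+0=11
L[2]='b': occ=1, LF[2]=C('b')+1=11+1=12
L[3]='$': occ=0, LF[3]=C('$')+0=0+0=0
L[4]='A': occ=1, LF[4]=C('A')+1=1+1=2
L[5]='C': occ=0, LF[5]=C('C')+0=8+0=8
L[6]='B': occ=0, LF[6]=C('B')+0=5+0=5
L[7]='a': occ=0, LF[7]=C('a')+0=10+0=10
L[8]='A': occ=2, LF[8]=C('A')+2=1+2=3
L[9]='b': occ=2, LF[9]=C('b')+2=11+2=13
L[10]='B': occ=1, LF[10]=C('B')+1=5+1=6
L[11]='A': occ=3, LF[11]=C('A')+3=1+3=4
L[12]='C': occ=1, LF[12]=C('C')+1=8+1=9
L[13]='b': occ=3, LF[13]=C('b')+3=11+3=14
L[14]='B': occ=2, LF[14]=C('B')+2=5+2=7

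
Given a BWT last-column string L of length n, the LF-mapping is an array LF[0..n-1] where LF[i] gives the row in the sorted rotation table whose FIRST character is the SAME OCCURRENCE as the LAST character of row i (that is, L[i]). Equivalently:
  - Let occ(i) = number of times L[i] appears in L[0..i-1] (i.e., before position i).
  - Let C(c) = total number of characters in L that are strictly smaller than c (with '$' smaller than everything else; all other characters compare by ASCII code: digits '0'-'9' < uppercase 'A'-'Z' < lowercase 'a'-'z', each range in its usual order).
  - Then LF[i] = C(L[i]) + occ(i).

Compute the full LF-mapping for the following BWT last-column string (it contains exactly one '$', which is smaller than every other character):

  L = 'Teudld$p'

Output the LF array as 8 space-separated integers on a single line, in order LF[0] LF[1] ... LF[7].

Char counts: '$':1, 'T':1, 'd':2, 'e':1, 'l':1, 'p':1, 'u':1
C (first-col start): C('$')=0, C('T')=1, C('d')=2, C('e')=4, C('l')=5, C('p')=6, C('u')=7
L[0]='T': occ=0, LF[0]=C('T')+0=1+0=1
L[1]='e': occ=0, LF[1]=C('e')+0=4+0=4
L[2]='u': occ=0, LF[2]=C('u')+0=7+0=7
L[3]='d': occ=0, LF[3]=C('d')+0=2+0=2
L[4]='l': occ=0, LF[4]=C('l')+0=5+0=5
L[5]='d': occ=1, LF[5]=C('d')+1=2+1=3
L[6]='$': occ=0, LF[6]=C('$')+0=0+0=0
L[7]='p': occ=0, LF[7]=C('p')+0=6+0=6

Answer: 1 4 7 2 5 3 0 6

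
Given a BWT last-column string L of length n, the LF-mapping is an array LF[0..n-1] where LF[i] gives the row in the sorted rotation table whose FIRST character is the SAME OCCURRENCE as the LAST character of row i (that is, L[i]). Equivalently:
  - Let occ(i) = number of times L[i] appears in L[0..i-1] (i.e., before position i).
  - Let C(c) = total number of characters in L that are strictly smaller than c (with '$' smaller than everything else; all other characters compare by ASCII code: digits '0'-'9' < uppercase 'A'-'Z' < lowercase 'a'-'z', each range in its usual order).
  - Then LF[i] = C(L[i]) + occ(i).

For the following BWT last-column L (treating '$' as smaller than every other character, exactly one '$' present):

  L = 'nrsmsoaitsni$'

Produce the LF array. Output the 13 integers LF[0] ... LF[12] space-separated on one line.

Char counts: '$':1, 'a':1, 'i':2, 'm':1, 'n':2, 'o':1, 'r':1, 's':3, 't':1
C (first-col start): C('$')=0, C('a')=1, C('i')=2, C('m')=4, C('n')=5, C('o')=7, C('r')=8, C('s')=9, C('t')=12
L[0]='n': occ=0, LF[0]=C('n')+0=5+0=5
L[1]='r': occ=0, LF[1]=C('r')+0=8+0=8
L[2]='s': occ=0, LF[2]=C('s')+0=9+0=9
L[3]='m': occ=0, LF[3]=C('m')+0=4+0=4
L[4]='s': occ=1, LF[4]=C('s')+1=9+1=10
L[5]='o': occ=0, LF[5]=C('o')+0=7+0=7
L[6]='a': occ=0, LF[6]=C('a')+0=1+0=1
L[7]='i': occ=0, LF[7]=C('i')+0=2+0=2
L[8]='t': occ=0, LF[8]=C('t')+0=12+0=12
L[9]='s': occ=2, LF[9]=C('s')+2=9+2=11
L[10]='n': occ=1, LF[10]=C('n')+1=5+1=6
L[11]='i': occ=1, LF[11]=C('i')+1=2+1=3
L[12]='$': occ=0, LF[12]=C('$')+0=0+0=0

Answer: 5 8 9 4 10 7 1 2 12 11 6 3 0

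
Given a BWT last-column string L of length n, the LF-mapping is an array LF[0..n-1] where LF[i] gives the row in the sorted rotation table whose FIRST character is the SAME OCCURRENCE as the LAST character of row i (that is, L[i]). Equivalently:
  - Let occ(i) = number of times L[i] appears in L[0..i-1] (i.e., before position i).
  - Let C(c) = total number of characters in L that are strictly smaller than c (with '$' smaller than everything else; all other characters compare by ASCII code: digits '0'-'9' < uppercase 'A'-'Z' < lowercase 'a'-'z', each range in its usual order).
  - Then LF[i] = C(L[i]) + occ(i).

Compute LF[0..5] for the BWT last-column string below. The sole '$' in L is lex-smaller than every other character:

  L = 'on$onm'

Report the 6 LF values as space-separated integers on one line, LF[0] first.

Char counts: '$':1, 'm':1, 'n':2, 'o':2
C (first-col start): C('$')=0, C('m')=1, C('n')=2, C('o')=4
L[0]='o': occ=0, LF[0]=C('o')+0=4+0=4
L[1]='n': occ=0, LF[1]=C('n')+0=2+0=2
L[2]='$': occ=0, LF[2]=C('$')+0=0+0=0
L[3]='o': occ=1, LF[3]=C('o')+1=4+1=5
L[4]='n': occ=1, LF[4]=C('n')+1=2+1=3
L[5]='m': occ=0, LF[5]=C('m')+0=1+0=1

Answer: 4 2 0 5 3 1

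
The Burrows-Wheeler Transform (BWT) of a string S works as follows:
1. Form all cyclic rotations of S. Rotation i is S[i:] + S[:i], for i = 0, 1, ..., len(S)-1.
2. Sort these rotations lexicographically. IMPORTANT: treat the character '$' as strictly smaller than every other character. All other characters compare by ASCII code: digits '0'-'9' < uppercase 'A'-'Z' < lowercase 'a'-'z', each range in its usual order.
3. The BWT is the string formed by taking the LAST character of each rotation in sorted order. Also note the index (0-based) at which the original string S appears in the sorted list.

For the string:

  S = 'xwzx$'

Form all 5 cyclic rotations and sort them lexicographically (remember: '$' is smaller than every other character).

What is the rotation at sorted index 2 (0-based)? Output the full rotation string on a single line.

All 5 rotations (rotation i = S[i:]+S[:i]):
  rot[0] = xwzx$
  rot[1] = wzx$x
  rot[2] = zx$xw
  rot[3] = x$xwz
  rot[4] = $xwzx
Sorted (with $ < everything):
  sorted[0] = $xwzx
  sorted[1] = wzx$x
  sorted[2] = x$xwz
  sorted[3] = xwzx$
  sorted[4] = zx$xw
sorted[2] = x$xwz

Answer: x$xwz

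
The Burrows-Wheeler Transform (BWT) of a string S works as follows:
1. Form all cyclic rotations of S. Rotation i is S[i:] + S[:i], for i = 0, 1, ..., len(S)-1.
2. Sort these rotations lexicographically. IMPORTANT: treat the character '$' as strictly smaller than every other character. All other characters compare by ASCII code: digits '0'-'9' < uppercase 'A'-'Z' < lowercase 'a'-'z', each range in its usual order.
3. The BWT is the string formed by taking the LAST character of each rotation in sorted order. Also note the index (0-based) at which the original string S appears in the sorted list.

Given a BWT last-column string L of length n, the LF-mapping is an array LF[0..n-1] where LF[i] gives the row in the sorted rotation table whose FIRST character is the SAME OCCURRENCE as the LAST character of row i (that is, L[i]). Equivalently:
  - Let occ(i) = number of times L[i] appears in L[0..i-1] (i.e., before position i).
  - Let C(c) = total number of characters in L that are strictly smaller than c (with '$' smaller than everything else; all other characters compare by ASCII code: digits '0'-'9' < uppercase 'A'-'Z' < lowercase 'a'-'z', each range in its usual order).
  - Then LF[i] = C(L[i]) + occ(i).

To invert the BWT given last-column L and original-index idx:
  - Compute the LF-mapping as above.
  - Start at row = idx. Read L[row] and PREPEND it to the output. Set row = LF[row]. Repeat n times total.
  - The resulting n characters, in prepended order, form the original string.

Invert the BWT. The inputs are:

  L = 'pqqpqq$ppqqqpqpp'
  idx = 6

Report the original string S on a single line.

Answer: pqqpqqpppqqqpqp$

Derivation:
LF mapping: 1 8 9 2 10 11 0 3 4 12 13 14 5 15 6 7
Walk LF starting at row 6, prepending L[row]:
  step 1: row=6, L[6]='$', prepend. Next row=LF[6]=0
  step 2: row=0, L[0]='p', prepend. Next row=LF[0]=1
  step 3: row=1, L[1]='q', prepend. Next row=LF[1]=8
  step 4: row=8, L[8]='p', prepend. Next row=LF[8]=4
  step 5: row=4, L[4]='q', prepend. Next row=LF[4]=10
  step 6: row=10, L[10]='q', prepend. Next row=LF[10]=13
  step 7: row=13, L[13]='q', prepend. Next row=LF[13]=15
  step 8: row=15, L[15]='p', prepend. Next row=LF[15]=7
  step 9: row=7, L[7]='p', prepend. Next row=LF[7]=3
  step 10: row=3, L[3]='p', prepend. Next row=LF[3]=2
  step 11: row=2, L[2]='q', prepend. Next row=LF[2]=9
  step 12: row=9, L[9]='q', prepend. Next row=LF[9]=12
  step 13: row=12, L[12]='p', prepend. Next row=LF[12]=5
  step 14: row=5, L[5]='q', prepend. Next row=LF[5]=11
  step 15: row=11, L[11]='q', prepend. Next row=LF[11]=14
  step 16: row=14, L[14]='p', prepend. Next row=LF[14]=6
Reversed output: pqqpqqpppqqqpqp$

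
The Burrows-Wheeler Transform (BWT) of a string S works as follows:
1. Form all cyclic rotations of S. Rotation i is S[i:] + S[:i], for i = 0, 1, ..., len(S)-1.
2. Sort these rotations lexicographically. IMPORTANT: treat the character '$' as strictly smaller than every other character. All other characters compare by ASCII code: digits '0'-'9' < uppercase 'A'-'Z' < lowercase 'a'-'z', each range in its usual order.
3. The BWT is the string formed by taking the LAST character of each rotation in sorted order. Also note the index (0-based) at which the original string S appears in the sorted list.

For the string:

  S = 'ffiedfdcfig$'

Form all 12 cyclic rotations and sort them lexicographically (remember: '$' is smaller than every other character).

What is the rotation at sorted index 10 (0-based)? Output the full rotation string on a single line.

All 12 rotations (rotation i = S[i:]+S[:i]):
  rot[0] = ffiedfdcfig$
  rot[1] = fiedfdcfig$f
  rot[2] = iedfdcfig$ff
  rot[3] = edfdcfig$ffi
  rot[4] = dfdcfig$ffie
  rot[5] = fdcfig$ffied
  rot[6] = dcfig$ffiedf
  rot[7] = cfig$ffiedfd
  rot[8] = fig$ffiedfdc
  rot[9] = ig$ffiedfdcf
  rot[10] = g$ffiedfdcfi
  rot[11] = $ffiedfdcfig
Sorted (with $ < everything):
  sorted[0] = $ffiedfdcfig
  sorted[1] = cfig$ffiedfd
  sorted[2] = dcfig$ffiedf
  sorted[3] = dfdcfig$ffie
  sorted[4] = edfdcfig$ffi
  sorted[5] = fdcfig$ffied
  sorted[6] = ffiedfdcfig$
  sorted[7] = fiedfdcfig$f
  sorted[8] = fig$ffiedfdc
  sorted[9] = g$ffiedfdcfi
  sorted[10] = iedfdcfig$ff
  sorted[11] = ig$ffiedfdcf
sorted[10] = iedfdcfig$ff

Answer: iedfdcfig$ff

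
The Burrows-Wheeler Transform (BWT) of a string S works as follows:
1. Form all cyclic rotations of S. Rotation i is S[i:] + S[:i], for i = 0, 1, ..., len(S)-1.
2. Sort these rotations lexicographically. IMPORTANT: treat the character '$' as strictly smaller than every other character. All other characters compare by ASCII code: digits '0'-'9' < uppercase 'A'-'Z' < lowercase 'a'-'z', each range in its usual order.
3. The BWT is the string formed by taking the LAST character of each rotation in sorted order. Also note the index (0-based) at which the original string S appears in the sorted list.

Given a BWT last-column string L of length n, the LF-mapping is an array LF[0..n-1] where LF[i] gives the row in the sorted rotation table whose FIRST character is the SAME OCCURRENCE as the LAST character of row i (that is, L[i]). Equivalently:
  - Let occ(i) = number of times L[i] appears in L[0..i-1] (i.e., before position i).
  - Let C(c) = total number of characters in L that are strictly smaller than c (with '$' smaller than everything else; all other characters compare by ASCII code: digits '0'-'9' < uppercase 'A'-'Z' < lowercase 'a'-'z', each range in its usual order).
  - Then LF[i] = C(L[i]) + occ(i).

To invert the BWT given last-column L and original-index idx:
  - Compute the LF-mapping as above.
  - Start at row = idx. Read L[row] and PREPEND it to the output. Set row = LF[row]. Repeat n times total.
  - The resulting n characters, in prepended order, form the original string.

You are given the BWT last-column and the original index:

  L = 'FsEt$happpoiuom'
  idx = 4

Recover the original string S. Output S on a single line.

LF mapping: 2 12 1 13 0 4 3 9 10 11 7 5 14 8 6
Walk LF starting at row 4, prepending L[row]:
  step 1: row=4, L[4]='$', prepend. Next row=LF[4]=0
  step 2: row=0, L[0]='F', prepend. Next row=LF[0]=2
  step 3: row=2, L[2]='E', prepend. Next row=LF[2]=1
  step 4: row=1, L[1]='s', prepend. Next row=LF[1]=12
  step 5: row=12, L[12]='u', prepend. Next row=LF[12]=14
  step 6: row=14, L[14]='m', prepend. Next row=LF[14]=6
  step 7: row=6, L[6]='a', prepend. Next row=LF[6]=3
  step 8: row=3, L[3]='t', prepend. Next row=LF[3]=13
  step 9: row=13, L[13]='o', prepend. Next row=LF[13]=8
  step 10: row=8, L[8]='p', prepend. Next row=LF[8]=10
  step 11: row=10, L[10]='o', prepend. Next row=LF[10]=7
  step 12: row=7, L[7]='p', prepend. Next row=LF[7]=9
  step 13: row=9, L[9]='p', prepend. Next row=LF[9]=11
  step 14: row=11, L[11]='i', prepend. Next row=LF[11]=5
  step 15: row=5, L[5]='h', prepend. Next row=LF[5]=4
Reversed output: hippopotamusEF$

Answer: hippopotamusEF$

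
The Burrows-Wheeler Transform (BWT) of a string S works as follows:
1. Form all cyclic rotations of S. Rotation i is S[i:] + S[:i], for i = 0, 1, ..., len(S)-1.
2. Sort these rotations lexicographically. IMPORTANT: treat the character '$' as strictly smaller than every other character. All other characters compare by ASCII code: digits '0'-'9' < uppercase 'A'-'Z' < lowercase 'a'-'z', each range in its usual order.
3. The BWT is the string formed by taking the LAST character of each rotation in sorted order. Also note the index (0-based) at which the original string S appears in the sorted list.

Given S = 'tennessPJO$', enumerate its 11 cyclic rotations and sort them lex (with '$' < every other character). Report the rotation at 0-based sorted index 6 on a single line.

Answer: nessPJO$ten

Derivation:
All 11 rotations (rotation i = S[i:]+S[:i]):
  rot[0] = tennessPJO$
  rot[1] = ennessPJO$t
  rot[2] = nnessPJO$te
  rot[3] = nessPJO$ten
  rot[4] = essPJO$tenn
  rot[5] = ssPJO$tenne
  rot[6] = sPJO$tennes
  rot[7] = PJO$tenness
  rot[8] = JO$tennessP
  rot[9] = O$tennessPJ
  rot[10] = $tennessPJO
Sorted (with $ < everything):
  sorted[0] = $tennessPJO
  sorted[1] = JO$tennessP
  sorted[2] = O$tennessPJ
  sorted[3] = PJO$tenness
  sorted[4] = ennessPJO$t
  sorted[5] = essPJO$tenn
  sorted[6] = nessPJO$ten
  sorted[7] = nnessPJO$te
  sorted[8] = sPJO$tennes
  sorted[9] = ssPJO$tenne
  sorted[10] = tennessPJO$
sorted[6] = nessPJO$ten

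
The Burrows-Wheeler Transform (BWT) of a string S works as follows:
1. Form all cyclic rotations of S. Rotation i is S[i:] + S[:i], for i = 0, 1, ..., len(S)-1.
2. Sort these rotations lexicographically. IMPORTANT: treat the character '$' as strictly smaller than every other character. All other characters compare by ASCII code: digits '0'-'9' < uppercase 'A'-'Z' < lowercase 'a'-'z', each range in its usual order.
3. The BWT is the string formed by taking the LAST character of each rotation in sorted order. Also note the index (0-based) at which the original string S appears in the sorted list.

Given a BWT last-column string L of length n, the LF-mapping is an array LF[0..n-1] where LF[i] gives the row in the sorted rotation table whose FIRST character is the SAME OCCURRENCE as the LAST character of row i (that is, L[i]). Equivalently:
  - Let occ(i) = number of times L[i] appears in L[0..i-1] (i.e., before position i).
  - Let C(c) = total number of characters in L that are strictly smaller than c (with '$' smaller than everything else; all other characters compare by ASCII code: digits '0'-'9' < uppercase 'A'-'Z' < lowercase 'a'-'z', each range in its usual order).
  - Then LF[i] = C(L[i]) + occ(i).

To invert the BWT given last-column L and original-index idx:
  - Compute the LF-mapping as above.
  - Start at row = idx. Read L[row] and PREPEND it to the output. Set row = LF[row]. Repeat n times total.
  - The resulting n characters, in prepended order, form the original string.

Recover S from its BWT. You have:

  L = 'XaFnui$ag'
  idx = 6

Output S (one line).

Answer: iguanaFX$

Derivation:
LF mapping: 2 3 1 7 8 6 0 4 5
Walk LF starting at row 6, prepending L[row]:
  step 1: row=6, L[6]='$', prepend. Next row=LF[6]=0
  step 2: row=0, L[0]='X', prepend. Next row=LF[0]=2
  step 3: row=2, L[2]='F', prepend. Next row=LF[2]=1
  step 4: row=1, L[1]='a', prepend. Next row=LF[1]=3
  step 5: row=3, L[3]='n', prepend. Next row=LF[3]=7
  step 6: row=7, L[7]='a', prepend. Next row=LF[7]=4
  step 7: row=4, L[4]='u', prepend. Next row=LF[4]=8
  step 8: row=8, L[8]='g', prepend. Next row=LF[8]=5
  step 9: row=5, L[5]='i', prepend. Next row=LF[5]=6
Reversed output: iguanaFX$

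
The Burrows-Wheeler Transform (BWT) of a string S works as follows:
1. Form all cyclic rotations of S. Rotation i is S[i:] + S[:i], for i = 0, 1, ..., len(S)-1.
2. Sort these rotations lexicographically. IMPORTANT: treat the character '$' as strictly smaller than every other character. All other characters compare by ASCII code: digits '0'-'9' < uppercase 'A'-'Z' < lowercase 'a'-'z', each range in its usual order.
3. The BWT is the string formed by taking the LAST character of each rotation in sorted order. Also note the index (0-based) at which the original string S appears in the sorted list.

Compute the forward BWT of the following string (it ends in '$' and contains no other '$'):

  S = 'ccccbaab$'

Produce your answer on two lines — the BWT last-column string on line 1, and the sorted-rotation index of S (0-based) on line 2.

All 9 rotations (rotation i = S[i:]+S[:i]):
  rot[0] = ccccbaab$
  rot[1] = cccbaab$c
  rot[2] = ccbaab$cc
  rot[3] = cbaab$ccc
  rot[4] = baab$cccc
  rot[5] = aab$ccccb
  rot[6] = ab$ccccba
  rot[7] = b$ccccbaa
  rot[8] = $ccccbaab
Sorted (with $ < everything):
  sorted[0] = $ccccbaab  (last char: 'b')
  sorted[1] = aab$ccccb  (last char: 'b')
  sorted[2] = ab$ccccba  (last char: 'a')
  sorted[3] = b$ccccbaa  (last char: 'a')
  sorted[4] = baab$cccc  (last char: 'c')
  sorted[5] = cbaab$ccc  (last char: 'c')
  sorted[6] = ccbaab$cc  (last char: 'c')
  sorted[7] = cccbaab$c  (last char: 'c')
  sorted[8] = ccccbaab$  (last char: '$')
Last column: bbaacccc$
Original string S is at sorted index 8

Answer: bbaacccc$
8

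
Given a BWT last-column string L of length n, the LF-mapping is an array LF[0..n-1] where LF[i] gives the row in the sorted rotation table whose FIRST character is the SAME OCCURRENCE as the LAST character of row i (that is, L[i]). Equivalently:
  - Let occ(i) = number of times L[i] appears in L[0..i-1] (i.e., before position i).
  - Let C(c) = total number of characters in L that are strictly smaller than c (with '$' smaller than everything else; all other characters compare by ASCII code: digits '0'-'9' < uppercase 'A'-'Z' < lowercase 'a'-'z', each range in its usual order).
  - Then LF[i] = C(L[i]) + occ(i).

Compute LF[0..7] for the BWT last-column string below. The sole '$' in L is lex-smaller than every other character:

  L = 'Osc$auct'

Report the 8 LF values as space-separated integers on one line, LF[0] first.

Answer: 1 5 3 0 2 7 4 6

Derivation:
Char counts: '$':1, 'O':1, 'a':1, 'c':2, 's':1, 't':1, 'u':1
C (first-col start): C('$')=0, C('O')=1, C('a')=2, C('c')=3, C('s')=5, C('t')=6, C('u')=7
L[0]='O': occ=0, LF[0]=C('O')+0=1+0=1
L[1]='s': occ=0, LF[1]=C('s')+0=5+0=5
L[2]='c': occ=0, LF[2]=C('c')+0=3+0=3
L[3]='$': occ=0, LF[3]=C('$')+0=0+0=0
L[4]='a': occ=0, LF[4]=C('a')+0=2+0=2
L[5]='u': occ=0, LF[5]=C('u')+0=7+0=7
L[6]='c': occ=1, LF[6]=C('c')+1=3+1=4
L[7]='t': occ=0, LF[7]=C('t')+0=6+0=6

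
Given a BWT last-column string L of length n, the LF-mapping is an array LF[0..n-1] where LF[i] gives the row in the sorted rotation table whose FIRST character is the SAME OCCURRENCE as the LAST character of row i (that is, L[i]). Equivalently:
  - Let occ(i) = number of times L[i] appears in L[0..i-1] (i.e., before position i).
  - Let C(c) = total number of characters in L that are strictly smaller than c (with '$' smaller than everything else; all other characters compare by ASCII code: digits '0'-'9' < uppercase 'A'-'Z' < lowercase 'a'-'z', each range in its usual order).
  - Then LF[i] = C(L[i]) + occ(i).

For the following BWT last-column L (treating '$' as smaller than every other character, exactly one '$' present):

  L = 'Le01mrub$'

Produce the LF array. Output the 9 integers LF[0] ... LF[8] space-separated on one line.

Answer: 3 5 1 2 6 7 8 4 0

Derivation:
Char counts: '$':1, '0':1, '1':1, 'L':1, 'b':1, 'e':1, 'm':1, 'r':1, 'u':1
C (first-col start): C('$')=0, C('0')=1, C('1')=2, C('L')=3, C('b')=4, C('e')=5, C('m')=6, C('r')=7, C('u')=8
L[0]='L': occ=0, LF[0]=C('L')+0=3+0=3
L[1]='e': occ=0, LF[1]=C('e')+0=5+0=5
L[2]='0': occ=0, LF[2]=C('0')+0=1+0=1
L[3]='1': occ=0, LF[3]=C('1')+0=2+0=2
L[4]='m': occ=0, LF[4]=C('m')+0=6+0=6
L[5]='r': occ=0, LF[5]=C('r')+0=7+0=7
L[6]='u': occ=0, LF[6]=C('u')+0=8+0=8
L[7]='b': occ=0, LF[7]=C('b')+0=4+0=4
L[8]='$': occ=0, LF[8]=C('$')+0=0+0=0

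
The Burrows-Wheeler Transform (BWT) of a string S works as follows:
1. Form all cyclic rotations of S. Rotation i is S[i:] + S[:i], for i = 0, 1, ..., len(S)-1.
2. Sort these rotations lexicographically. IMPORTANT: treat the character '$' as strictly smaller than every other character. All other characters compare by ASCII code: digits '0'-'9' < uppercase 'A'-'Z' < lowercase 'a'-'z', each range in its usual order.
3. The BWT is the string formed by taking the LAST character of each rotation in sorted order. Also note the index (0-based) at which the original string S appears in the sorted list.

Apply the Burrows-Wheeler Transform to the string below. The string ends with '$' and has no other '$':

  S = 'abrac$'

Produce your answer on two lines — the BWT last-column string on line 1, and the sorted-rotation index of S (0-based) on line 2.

Answer: c$raab
1

Derivation:
All 6 rotations (rotation i = S[i:]+S[:i]):
  rot[0] = abrac$
  rot[1] = brac$a
  rot[2] = rac$ab
  rot[3] = ac$abr
  rot[4] = c$abra
  rot[5] = $abrac
Sorted (with $ < everything):
  sorted[0] = $abrac  (last char: 'c')
  sorted[1] = abrac$  (last char: '$')
  sorted[2] = ac$abr  (last char: 'r')
  sorted[3] = brac$a  (last char: 'a')
  sorted[4] = c$abra  (last char: 'a')
  sorted[5] = rac$ab  (last char: 'b')
Last column: c$raab
Original string S is at sorted index 1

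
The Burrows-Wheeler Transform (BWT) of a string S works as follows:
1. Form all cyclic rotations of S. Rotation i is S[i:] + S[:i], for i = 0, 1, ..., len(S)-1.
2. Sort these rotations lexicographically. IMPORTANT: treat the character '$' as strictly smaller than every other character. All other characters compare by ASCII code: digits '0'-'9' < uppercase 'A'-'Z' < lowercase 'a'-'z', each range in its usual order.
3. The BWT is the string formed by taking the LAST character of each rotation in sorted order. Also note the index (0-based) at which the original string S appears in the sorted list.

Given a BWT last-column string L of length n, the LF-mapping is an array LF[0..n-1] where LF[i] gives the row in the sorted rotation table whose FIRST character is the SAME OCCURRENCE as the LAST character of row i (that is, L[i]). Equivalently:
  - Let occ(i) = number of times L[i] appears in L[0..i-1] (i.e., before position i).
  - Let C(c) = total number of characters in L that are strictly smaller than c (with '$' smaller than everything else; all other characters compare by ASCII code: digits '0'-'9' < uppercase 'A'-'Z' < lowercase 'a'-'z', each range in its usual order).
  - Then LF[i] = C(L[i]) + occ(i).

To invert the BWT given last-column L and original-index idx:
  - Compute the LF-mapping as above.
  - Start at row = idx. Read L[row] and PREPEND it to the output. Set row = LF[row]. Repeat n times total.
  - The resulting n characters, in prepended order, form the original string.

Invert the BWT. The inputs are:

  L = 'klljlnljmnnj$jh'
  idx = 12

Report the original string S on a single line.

LF mapping: 6 7 8 2 9 12 10 3 11 13 14 4 0 5 1
Walk LF starting at row 12, prepending L[row]:
  step 1: row=12, L[12]='$', prepend. Next row=LF[12]=0
  step 2: row=0, L[0]='k', prepend. Next row=LF[0]=6
  step 3: row=6, L[6]='l', prepend. Next row=LF[6]=10
  step 4: row=10, L[10]='n', prepend. Next row=LF[10]=14
  step 5: row=14, L[14]='h', prepend. Next row=LF[14]=1
  step 6: row=1, L[1]='l', prepend. Next row=LF[1]=7
  step 7: row=7, L[7]='j', prepend. Next row=LF[7]=3
  step 8: row=3, L[3]='j', prepend. Next row=LF[3]=2
  step 9: row=2, L[2]='l', prepend. Next row=LF[2]=8
  step 10: row=8, L[8]='m', prepend. Next row=LF[8]=11
  step 11: row=11, L[11]='j', prepend. Next row=LF[11]=4
  step 12: row=4, L[4]='l', prepend. Next row=LF[4]=9
  step 13: row=9, L[9]='n', prepend. Next row=LF[9]=13
  step 14: row=13, L[13]='j', prepend. Next row=LF[13]=5
  step 15: row=5, L[5]='n', prepend. Next row=LF[5]=12
Reversed output: njnljmljjlhnlk$

Answer: njnljmljjlhnlk$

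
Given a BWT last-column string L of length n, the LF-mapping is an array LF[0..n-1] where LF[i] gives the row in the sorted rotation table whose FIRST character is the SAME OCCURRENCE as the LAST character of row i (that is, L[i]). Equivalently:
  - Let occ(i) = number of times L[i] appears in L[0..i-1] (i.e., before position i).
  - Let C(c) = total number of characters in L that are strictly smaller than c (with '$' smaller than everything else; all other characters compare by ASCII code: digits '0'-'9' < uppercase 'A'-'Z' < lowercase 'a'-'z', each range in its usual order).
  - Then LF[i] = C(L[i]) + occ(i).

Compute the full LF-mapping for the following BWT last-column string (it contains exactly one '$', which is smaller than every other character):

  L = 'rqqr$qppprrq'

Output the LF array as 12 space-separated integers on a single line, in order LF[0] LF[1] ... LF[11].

Char counts: '$':1, 'p':3, 'q':4, 'r':4
C (first-col start): C('$')=0, C('p')=1, C('q')=4, C('r')=8
L[0]='r': occ=0, LF[0]=C('r')+0=8+0=8
L[1]='q': occ=0, LF[1]=C('q')+0=4+0=4
L[2]='q': occ=1, LF[2]=C('q')+1=4+1=5
L[3]='r': occ=1, LF[3]=C('r')+1=8+1=9
L[4]='$': occ=0, LF[4]=C('$')+0=0+0=0
L[5]='q': occ=2, LF[5]=C('q')+2=4+2=6
L[6]='p': occ=0, LF[6]=C('p')+0=1+0=1
L[7]='p': occ=1, LF[7]=C('p')+1=1+1=2
L[8]='p': occ=2, LF[8]=C('p')+2=1+2=3
L[9]='r': occ=2, LF[9]=C('r')+2=8+2=10
L[10]='r': occ=3, LF[10]=C('r')+3=8+3=11
L[11]='q': occ=3, LF[11]=C('q')+3=4+3=7

Answer: 8 4 5 9 0 6 1 2 3 10 11 7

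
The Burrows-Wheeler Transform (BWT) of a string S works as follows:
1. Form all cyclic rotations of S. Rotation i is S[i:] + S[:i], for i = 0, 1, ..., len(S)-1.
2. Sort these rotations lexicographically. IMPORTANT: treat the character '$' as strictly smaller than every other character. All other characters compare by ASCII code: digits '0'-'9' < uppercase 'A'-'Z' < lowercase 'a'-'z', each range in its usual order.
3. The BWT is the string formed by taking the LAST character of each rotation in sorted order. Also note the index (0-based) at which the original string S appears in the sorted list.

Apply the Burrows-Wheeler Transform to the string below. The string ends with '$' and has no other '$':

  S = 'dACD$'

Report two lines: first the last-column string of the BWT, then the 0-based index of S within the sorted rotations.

All 5 rotations (rotation i = S[i:]+S[:i]):
  rot[0] = dACD$
  rot[1] = ACD$d
  rot[2] = CD$dA
  rot[3] = D$dAC
  rot[4] = $dACD
Sorted (with $ < everything):
  sorted[0] = $dACD  (last char: 'D')
  sorted[1] = ACD$d  (last char: 'd')
  sorted[2] = CD$dA  (last char: 'A')
  sorted[3] = D$dAC  (last char: 'C')
  sorted[4] = dACD$  (last char: '$')
Last column: DdAC$
Original string S is at sorted index 4

Answer: DdAC$
4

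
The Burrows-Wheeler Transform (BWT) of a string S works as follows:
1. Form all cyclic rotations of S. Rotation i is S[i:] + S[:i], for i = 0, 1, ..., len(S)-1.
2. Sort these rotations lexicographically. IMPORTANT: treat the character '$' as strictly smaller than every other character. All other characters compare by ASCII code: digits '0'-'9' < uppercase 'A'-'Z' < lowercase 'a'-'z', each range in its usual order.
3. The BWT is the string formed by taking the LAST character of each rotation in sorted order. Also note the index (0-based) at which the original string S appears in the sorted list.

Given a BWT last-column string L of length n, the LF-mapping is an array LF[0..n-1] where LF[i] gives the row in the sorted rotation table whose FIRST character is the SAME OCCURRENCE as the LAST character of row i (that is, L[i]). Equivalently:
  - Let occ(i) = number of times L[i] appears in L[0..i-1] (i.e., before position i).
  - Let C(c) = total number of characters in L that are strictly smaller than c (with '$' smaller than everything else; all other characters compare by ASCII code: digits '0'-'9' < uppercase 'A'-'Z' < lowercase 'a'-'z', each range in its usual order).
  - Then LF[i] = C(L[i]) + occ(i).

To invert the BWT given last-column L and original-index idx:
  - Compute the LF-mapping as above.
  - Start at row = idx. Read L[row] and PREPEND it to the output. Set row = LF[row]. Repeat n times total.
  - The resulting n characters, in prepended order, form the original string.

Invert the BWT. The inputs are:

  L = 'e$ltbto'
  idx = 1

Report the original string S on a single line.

LF mapping: 2 0 3 5 1 6 4
Walk LF starting at row 1, prepending L[row]:
  step 1: row=1, L[1]='$', prepend. Next row=LF[1]=0
  step 2: row=0, L[0]='e', prepend. Next row=LF[0]=2
  step 3: row=2, L[2]='l', prepend. Next row=LF[2]=3
  step 4: row=3, L[3]='t', prepend. Next row=LF[3]=5
  step 5: row=5, L[5]='t', prepend. Next row=LF[5]=6
  step 6: row=6, L[6]='o', prepend. Next row=LF[6]=4
  step 7: row=4, L[4]='b', prepend. Next row=LF[4]=1
Reversed output: bottle$

Answer: bottle$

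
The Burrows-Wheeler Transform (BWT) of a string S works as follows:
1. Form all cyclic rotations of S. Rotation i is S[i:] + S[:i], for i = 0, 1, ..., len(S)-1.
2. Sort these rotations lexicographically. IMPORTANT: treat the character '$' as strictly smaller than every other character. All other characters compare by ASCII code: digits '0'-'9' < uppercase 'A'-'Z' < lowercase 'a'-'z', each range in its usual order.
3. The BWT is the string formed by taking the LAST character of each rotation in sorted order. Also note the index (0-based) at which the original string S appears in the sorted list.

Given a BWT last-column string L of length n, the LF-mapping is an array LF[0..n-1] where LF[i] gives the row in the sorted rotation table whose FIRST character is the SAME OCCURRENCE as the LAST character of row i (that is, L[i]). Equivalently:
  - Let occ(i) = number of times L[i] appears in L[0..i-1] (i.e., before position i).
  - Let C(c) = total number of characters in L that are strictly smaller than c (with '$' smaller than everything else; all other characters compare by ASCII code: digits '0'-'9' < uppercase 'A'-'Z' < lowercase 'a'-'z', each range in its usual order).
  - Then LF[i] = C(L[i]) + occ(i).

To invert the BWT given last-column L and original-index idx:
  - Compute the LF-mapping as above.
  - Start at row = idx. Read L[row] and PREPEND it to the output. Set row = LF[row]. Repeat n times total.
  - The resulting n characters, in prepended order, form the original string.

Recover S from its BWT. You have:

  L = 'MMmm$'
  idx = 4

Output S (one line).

Answer: mmMM$

Derivation:
LF mapping: 1 2 3 4 0
Walk LF starting at row 4, prepending L[row]:
  step 1: row=4, L[4]='$', prepend. Next row=LF[4]=0
  step 2: row=0, L[0]='M', prepend. Next row=LF[0]=1
  step 3: row=1, L[1]='M', prepend. Next row=LF[1]=2
  step 4: row=2, L[2]='m', prepend. Next row=LF[2]=3
  step 5: row=3, L[3]='m', prepend. Next row=LF[3]=4
Reversed output: mmMM$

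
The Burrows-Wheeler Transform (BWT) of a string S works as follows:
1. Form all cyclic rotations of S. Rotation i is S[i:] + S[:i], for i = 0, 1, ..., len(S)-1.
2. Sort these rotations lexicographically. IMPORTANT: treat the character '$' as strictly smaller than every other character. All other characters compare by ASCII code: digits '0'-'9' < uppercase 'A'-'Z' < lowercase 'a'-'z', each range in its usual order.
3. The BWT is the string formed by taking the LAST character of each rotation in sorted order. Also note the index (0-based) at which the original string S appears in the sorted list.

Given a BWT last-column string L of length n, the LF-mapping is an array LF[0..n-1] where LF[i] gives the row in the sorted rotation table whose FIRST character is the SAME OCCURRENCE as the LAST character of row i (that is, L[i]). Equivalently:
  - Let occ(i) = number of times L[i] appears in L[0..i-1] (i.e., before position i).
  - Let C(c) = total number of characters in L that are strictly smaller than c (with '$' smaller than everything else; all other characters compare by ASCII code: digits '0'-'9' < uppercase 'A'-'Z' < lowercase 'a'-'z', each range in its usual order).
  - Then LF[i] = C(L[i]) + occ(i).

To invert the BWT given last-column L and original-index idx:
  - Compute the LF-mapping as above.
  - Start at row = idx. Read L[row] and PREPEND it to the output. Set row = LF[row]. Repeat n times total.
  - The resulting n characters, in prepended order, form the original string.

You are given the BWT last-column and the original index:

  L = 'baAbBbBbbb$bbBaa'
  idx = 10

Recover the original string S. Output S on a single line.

LF mapping: 8 5 1 9 2 10 3 11 12 13 0 14 15 4 6 7
Walk LF starting at row 10, prepending L[row]:
  step 1: row=10, L[10]='$', prepend. Next row=LF[10]=0
  step 2: row=0, L[0]='b', prepend. Next row=LF[0]=8
  step 3: row=8, L[8]='b', prepend. Next row=LF[8]=12
  step 4: row=12, L[12]='b', prepend. Next row=LF[12]=15
  step 5: row=15, L[15]='a', prepend. Next row=LF[15]=7
  step 6: row=7, L[7]='b', prepend. Next row=LF[7]=11
  step 7: row=11, L[11]='b', prepend. Next row=LF[11]=14
  step 8: row=14, L[14]='a', prepend. Next row=LF[14]=6
  step 9: row=6, L[6]='B', prepend. Next row=LF[6]=3
  step 10: row=3, L[3]='b', prepend. Next row=LF[3]=9
  step 11: row=9, L[9]='b', prepend. Next row=LF[9]=13
  step 12: row=13, L[13]='B', prepend. Next row=LF[13]=4
  step 13: row=4, L[4]='B', prepend. Next row=LF[4]=2
  step 14: row=2, L[2]='A', prepend. Next row=LF[2]=1
  step 15: row=1, L[1]='a', prepend. Next row=LF[1]=5
  step 16: row=5, L[5]='b', prepend. Next row=LF[5]=10
Reversed output: baABBbbBabbabbb$

Answer: baABBbbBabbabbb$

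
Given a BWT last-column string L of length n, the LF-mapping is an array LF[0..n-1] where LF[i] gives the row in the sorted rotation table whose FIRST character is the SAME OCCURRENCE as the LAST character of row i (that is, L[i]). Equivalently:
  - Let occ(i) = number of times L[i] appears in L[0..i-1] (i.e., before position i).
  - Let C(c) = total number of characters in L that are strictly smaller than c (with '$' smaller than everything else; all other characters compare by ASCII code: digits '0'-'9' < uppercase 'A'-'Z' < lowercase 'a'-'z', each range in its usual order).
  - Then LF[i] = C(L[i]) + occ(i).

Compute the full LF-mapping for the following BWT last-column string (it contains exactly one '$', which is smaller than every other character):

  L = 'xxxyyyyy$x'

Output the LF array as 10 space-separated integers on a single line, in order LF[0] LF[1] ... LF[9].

Answer: 1 2 3 5 6 7 8 9 0 4

Derivation:
Char counts: '$':1, 'x':4, 'y':5
C (first-col start): C('$')=0, C('x')=1, C('y')=5
L[0]='x': occ=0, LF[0]=C('x')+0=1+0=1
L[1]='x': occ=1, LF[1]=C('x')+1=1+1=2
L[2]='x': occ=2, LF[2]=C('x')+2=1+2=3
L[3]='y': occ=0, LF[3]=C('y')+0=5+0=5
L[4]='y': occ=1, LF[4]=C('y')+1=5+1=6
L[5]='y': occ=2, LF[5]=C('y')+2=5+2=7
L[6]='y': occ=3, LF[6]=C('y')+3=5+3=8
L[7]='y': occ=4, LF[7]=C('y')+4=5+4=9
L[8]='$': occ=0, LF[8]=C('$')+0=0+0=0
L[9]='x': occ=3, LF[9]=C('x')+3=1+3=4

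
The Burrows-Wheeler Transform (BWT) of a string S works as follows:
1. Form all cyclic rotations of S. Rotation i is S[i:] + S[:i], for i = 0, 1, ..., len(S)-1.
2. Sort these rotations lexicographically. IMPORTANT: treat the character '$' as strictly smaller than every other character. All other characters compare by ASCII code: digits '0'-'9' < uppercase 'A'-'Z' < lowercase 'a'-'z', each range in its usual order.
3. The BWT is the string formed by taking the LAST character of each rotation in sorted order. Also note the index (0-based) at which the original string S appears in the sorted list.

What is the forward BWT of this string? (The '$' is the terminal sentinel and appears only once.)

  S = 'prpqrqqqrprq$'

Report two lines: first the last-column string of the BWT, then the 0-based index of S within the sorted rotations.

Answer: qr$rrrqqppqpq
2

Derivation:
All 13 rotations (rotation i = S[i:]+S[:i]):
  rot[0] = prpqrqqqrprq$
  rot[1] = rpqrqqqrprq$p
  rot[2] = pqrqqqrprq$pr
  rot[3] = qrqqqrprq$prp
  rot[4] = rqqqrprq$prpq
  rot[5] = qqqrprq$prpqr
  rot[6] = qqrprq$prpqrq
  rot[7] = qrprq$prpqrqq
  rot[8] = rprq$prpqrqqq
  rot[9] = prq$prpqrqqqr
  rot[10] = rq$prpqrqqqrp
  rot[11] = q$prpqrqqqrpr
  rot[12] = $prpqrqqqrprq
Sorted (with $ < everything):
  sorted[0] = $prpqrqqqrprq  (last char: 'q')
  sorted[1] = pqrqqqrprq$pr  (last char: 'r')
  sorted[2] = prpqrqqqrprq$  (last char: '$')
  sorted[3] = prq$prpqrqqqr  (last char: 'r')
  sorted[4] = q$prpqrqqqrpr  (last char: 'r')
  sorted[5] = qqqrprq$prpqr  (last char: 'r')
  sorted[6] = qqrprq$prpqrq  (last char: 'q')
  sorted[7] = qrprq$prpqrqq  (last char: 'q')
  sorted[8] = qrqqqrprq$prp  (last char: 'p')
  sorted[9] = rpqrqqqrprq$p  (last char: 'p')
  sorted[10] = rprq$prpqrqqq  (last char: 'q')
  sorted[11] = rq$prpqrqqqrp  (last char: 'p')
  sorted[12] = rqqqrprq$prpq  (last char: 'q')
Last column: qr$rrrqqppqpq
Original string S is at sorted index 2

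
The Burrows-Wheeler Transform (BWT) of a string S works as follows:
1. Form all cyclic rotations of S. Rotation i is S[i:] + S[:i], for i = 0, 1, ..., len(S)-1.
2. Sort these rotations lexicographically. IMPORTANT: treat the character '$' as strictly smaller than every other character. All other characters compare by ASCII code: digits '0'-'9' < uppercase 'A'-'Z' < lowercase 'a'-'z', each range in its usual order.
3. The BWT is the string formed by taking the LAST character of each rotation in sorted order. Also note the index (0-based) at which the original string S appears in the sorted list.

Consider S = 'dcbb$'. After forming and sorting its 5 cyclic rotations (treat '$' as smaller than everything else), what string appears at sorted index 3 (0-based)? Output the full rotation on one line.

Answer: cbb$d

Derivation:
All 5 rotations (rotation i = S[i:]+S[:i]):
  rot[0] = dcbb$
  rot[1] = cbb$d
  rot[2] = bb$dc
  rot[3] = b$dcb
  rot[4] = $dcbb
Sorted (with $ < everything):
  sorted[0] = $dcbb
  sorted[1] = b$dcb
  sorted[2] = bb$dc
  sorted[3] = cbb$d
  sorted[4] = dcbb$
sorted[3] = cbb$d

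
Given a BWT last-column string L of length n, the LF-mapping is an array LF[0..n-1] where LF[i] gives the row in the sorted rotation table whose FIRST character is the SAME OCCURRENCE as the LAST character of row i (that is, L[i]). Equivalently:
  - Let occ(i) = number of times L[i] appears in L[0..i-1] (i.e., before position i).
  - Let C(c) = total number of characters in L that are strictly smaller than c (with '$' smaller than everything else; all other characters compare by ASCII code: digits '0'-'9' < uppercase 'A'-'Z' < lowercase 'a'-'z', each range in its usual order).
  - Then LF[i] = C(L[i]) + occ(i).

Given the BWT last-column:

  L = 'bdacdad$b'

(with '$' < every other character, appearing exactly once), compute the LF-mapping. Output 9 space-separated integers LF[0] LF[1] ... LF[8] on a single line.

Char counts: '$':1, 'a':2, 'b':2, 'c':1, 'd':3
C (first-col start): C('$')=0, C('a')=1, C('b')=3, C('c')=5, C('d')=6
L[0]='b': occ=0, LF[0]=C('b')+0=3+0=3
L[1]='d': occ=0, LF[1]=C('d')+0=6+0=6
L[2]='a': occ=0, LF[2]=C('a')+0=1+0=1
L[3]='c': occ=0, LF[3]=C('c')+0=5+0=5
L[4]='d': occ=1, LF[4]=C('d')+1=6+1=7
L[5]='a': occ=1, LF[5]=C('a')+1=1+1=2
L[6]='d': occ=2, LF[6]=C('d')+2=6+2=8
L[7]='$': occ=0, LF[7]=C('$')+0=0+0=0
L[8]='b': occ=1, LF[8]=C('b')+1=3+1=4

Answer: 3 6 1 5 7 2 8 0 4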